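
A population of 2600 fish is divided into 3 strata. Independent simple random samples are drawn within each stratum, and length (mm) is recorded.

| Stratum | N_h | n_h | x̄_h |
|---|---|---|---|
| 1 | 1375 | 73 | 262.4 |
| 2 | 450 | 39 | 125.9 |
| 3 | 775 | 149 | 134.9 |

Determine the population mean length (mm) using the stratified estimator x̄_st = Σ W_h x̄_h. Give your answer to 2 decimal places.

N = Σ N_h = 2600. Stratum weights W_h = N_h/N.
x̄_st = (1375·262.4 + 450·125.9 + 775·134.9) / 2600 = 200.7702

x̄_st ≈ 200.77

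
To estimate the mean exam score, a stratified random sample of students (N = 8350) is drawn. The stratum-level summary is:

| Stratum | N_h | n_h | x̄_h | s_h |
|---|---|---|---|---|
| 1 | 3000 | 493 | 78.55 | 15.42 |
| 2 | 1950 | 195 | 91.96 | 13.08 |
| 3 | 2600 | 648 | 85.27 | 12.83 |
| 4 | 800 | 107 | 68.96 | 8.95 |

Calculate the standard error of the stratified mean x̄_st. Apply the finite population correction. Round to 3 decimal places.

V̂(x̄_st) = Σ W_h² (1 − n_h/N_h) s_h²/n_h, with W_h = N_h/N and N = 8350:
  stratum 1: (3000/8350)²·(1 − 493/3000)·15.42²/493 = 0.0520265
  stratum 2: (1950/8350)²·(1 − 195/1950)·13.08²/195 = 0.0430645
  stratum 3: (2600/8350)²·(1 − 648/2600)·12.83²/648 = 0.0184909
  stratum 4: (800/8350)²·(1 − 107/800)·8.95²/107 = 0.00595268
V̂(x̄_st) = 0.119535
SE(x̄_st) = √0.119535 = 0.345738

SE(x̄_st) ≈ 0.346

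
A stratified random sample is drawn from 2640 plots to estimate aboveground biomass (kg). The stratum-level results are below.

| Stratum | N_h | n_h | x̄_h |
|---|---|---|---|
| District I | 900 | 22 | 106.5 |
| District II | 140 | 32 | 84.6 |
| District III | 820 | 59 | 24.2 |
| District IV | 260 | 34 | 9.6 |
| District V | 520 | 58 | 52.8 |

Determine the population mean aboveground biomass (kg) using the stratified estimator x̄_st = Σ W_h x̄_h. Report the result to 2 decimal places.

N = Σ N_h = 2640. Stratum weights W_h = N_h/N.
x̄_st = (900·106.5 + 140·84.6 + 820·24.2 + 260·9.6 + 520·52.8) / 2640 = 59.6553

x̄_st ≈ 59.66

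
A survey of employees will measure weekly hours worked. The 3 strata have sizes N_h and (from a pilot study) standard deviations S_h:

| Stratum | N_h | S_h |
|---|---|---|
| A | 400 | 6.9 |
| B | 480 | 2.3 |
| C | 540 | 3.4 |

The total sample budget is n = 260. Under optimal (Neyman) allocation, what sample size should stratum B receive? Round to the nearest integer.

Neyman allocation: n_h = n · N_h S_h / Σ N_i S_i, with n = 260.
  stratum A: N_h·S_h = 400·6.9 = 2760.00
  stratum B: N_h·S_h = 480·2.3 = 1104.00
  stratum C: N_h·S_h = 540·3.4 = 1836.00
Σ N_h S_h = 5700.00
n for stratum B = 260·1104.00/5700.00 = 50.358 → 50

50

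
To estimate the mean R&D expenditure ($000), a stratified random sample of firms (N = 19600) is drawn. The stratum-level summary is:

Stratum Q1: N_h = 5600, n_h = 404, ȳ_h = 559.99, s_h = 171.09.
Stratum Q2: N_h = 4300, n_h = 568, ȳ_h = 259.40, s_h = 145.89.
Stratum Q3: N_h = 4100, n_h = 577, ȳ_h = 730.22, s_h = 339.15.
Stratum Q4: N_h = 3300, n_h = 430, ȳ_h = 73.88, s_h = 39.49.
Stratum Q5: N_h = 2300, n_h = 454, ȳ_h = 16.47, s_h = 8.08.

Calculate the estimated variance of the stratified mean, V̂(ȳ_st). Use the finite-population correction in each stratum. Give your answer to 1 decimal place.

V̂(ȳ_st) = Σ W_h² (1 − n_h/N_h) s_h²/n_h, with W_h = N_h/N and N = 19600:
  stratum Q1: (5600/19600)²·(1 − 404/5600)·171.09²/404 = 5.48798
  stratum Q2: (4300/19600)²·(1 − 568/4300)·145.89²/568 = 1.56531
  stratum Q3: (4100/19600)²·(1 − 577/4100)·339.15²/577 = 7.49535
  stratum Q4: (3300/19600)²·(1 − 430/3300)·39.49²/430 = 0.0894107
  stratum Q5: (2300/19600)²·(1 − 454/2300)·8.08²/454 = 0.00158933
V̂(ȳ_st) = 14.6397

V̂(ȳ_st) ≈ 14.6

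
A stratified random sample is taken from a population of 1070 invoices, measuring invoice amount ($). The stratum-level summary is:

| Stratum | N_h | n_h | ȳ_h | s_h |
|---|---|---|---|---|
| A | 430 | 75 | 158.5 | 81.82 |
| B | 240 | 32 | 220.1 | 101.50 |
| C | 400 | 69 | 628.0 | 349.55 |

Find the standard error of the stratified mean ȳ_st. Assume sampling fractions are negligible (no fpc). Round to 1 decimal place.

SE(ȳ_st) ≈ 16.7

V̂(ȳ_st) = Σ W_h² s_h²/n_h, with W_h = N_h/N and N = 1070:
  stratum A: (430/1070)²·81.82²/75 = 14.4154
  stratum B: (240/1070)²·101.50²/32 = 16.1971
  stratum C: (400/1070)²·349.55²/69 = 247.47
V̂(ȳ_st) = 278.082
SE(ȳ_st) = √278.082 = 16.6758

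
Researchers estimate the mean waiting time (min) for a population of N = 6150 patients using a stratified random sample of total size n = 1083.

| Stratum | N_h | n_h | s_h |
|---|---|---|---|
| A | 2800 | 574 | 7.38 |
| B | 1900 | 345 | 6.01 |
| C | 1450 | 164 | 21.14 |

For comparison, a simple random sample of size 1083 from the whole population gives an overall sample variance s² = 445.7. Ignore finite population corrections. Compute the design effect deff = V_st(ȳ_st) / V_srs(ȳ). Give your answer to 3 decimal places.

V̂(ȳ_st) = Σ W_h² s_h²/n_h, with W_h = N_h/N and N = 6150:
  stratum A: (2800/6150)²·7.38²/574 = 0.0196683
  stratum B: (1900/6150)²·6.01²/345 = 0.00999279
  stratum C: (1450/6150)²·21.14²/164 = 0.151479
V_st = 0.18114
V_srs = s²/n = 445.7/1083 = 0.411542
deff = V_st / V_srs = 0.18114/0.411542 = 0.4401

deff ≈ 0.440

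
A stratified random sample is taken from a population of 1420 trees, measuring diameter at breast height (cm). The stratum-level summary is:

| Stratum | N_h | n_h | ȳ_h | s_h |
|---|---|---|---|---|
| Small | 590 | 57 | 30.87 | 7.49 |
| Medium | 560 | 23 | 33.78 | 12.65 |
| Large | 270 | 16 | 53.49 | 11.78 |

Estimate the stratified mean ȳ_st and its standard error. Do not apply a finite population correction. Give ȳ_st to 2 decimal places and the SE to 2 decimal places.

ȳ_st ≈ 36.32, SE ≈ 1.25

ȳ_st = Σ W_h ȳ_h = (590·30.87 + 560·33.78 + 270·53.49)/1420 = 36.31859
V̂(ȳ_st) = Σ W_h² s_h²/n_h, with W_h = N_h/N and N = 1420:
  stratum Small: (590/1420)²·7.49²/57 = 0.169909
  stratum Medium: (560/1420)²·12.65²/23 = 1.08206
  stratum Large: (270/1420)²·11.78²/16 = 0.313561
V̂(ȳ_st) = 1.56553
SE(ȳ_st) = √1.56553 = 1.25121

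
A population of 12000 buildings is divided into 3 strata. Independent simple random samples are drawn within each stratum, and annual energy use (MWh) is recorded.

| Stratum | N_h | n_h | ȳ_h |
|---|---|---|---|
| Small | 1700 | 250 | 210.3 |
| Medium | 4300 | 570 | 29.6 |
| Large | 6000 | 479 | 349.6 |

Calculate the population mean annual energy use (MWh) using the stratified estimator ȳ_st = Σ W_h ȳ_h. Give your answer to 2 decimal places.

N = Σ N_h = 12000. Stratum weights W_h = N_h/N.
ȳ_st = (1700·210.3 + 4300·29.6 + 6000·349.6) / 12000 = 215.1992

ȳ_st ≈ 215.20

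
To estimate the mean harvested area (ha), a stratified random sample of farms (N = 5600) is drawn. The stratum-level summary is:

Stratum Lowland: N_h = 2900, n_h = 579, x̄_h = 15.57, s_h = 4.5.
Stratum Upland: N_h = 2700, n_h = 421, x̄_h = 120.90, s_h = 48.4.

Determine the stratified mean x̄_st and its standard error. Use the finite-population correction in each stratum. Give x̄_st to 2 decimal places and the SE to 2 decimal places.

x̄_st ≈ 66.35, SE ≈ 1.05

x̄_st = Σ W_h x̄_h = (2900·15.57 + 2700·120.90)/5600 = 66.35411
V̂(x̄_st) = Σ W_h² (1 − n_h/N_h) s_h²/n_h, with W_h = N_h/N and N = 5600:
  stratum Lowland: (2900/5600)²·(1 − 579/2900)·4.5²/579 = 0.0075066
  stratum Upland: (2700/5600)²·(1 − 421/2700)·48.4²/421 = 1.09179
V̂(x̄_st) = 1.0993
SE(x̄_st) = √1.0993 = 1.04848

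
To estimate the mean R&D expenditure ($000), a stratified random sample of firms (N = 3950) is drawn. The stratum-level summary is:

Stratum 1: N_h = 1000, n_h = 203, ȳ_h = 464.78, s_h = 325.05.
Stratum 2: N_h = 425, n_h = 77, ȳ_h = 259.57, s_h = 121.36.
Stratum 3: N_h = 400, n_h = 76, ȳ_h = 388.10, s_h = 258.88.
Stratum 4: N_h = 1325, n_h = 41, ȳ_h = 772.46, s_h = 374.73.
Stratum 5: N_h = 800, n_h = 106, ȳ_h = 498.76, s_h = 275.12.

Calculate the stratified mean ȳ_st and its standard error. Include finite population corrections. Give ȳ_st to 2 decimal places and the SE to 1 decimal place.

ȳ_st ≈ 545.03, SE ≈ 20.8

ȳ_st = Σ W_h ȳ_h = (1000·464.78 + 425·259.57 + 400·388.10 + 1325·772.46 + 800·498.76)/3950 = 545.02652
V̂(ȳ_st) = Σ W_h² (1 − n_h/N_h) s_h²/n_h, with W_h = N_h/N and N = 3950:
  stratum 1: (1000/3950)²·(1 − 203/1000)·325.05²/203 = 26.5869
  stratum 2: (425/3950)²·(1 − 77/425)·121.36²/77 = 1.81315
  stratum 3: (400/3950)²·(1 − 76/400)·258.88²/76 = 7.32477
  stratum 4: (1325/3950)²·(1 − 41/1325)·374.73²/41 = 373.456
  stratum 5: (800/3950)²·(1 − 106/800)·275.12²/106 = 25.4094
V̂(ȳ_st) = 434.591
SE(ȳ_st) = √434.591 = 20.8468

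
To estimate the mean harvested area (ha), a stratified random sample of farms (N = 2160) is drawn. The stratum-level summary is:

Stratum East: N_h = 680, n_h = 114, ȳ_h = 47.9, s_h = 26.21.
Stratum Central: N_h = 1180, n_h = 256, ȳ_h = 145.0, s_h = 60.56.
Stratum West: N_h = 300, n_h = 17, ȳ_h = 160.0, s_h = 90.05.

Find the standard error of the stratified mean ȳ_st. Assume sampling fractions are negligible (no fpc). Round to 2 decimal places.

SE(ȳ_st) ≈ 3.75

V̂(ȳ_st) = Σ W_h² s_h²/n_h, with W_h = N_h/N and N = 2160:
  stratum East: (680/2160)²·26.21²/114 = 0.597227
  stratum Central: (1180/2160)²·60.56²/256 = 4.27551
  stratum West: (300/2160)²·90.05²/17 = 9.20139
V̂(ȳ_st) = 14.0741
SE(ȳ_st) = √14.0741 = 3.75155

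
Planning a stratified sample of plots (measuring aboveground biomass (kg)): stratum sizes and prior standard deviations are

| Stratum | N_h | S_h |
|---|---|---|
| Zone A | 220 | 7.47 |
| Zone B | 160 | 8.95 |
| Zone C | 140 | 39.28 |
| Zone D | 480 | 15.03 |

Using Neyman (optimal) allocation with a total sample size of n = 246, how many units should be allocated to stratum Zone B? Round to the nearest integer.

22

Neyman allocation: n_h = n · N_h S_h / Σ N_i S_i, with n = 246.
  stratum Zone A: N_h·S_h = 220·7.47 = 1643.40
  stratum Zone B: N_h·S_h = 160·8.95 = 1432.00
  stratum Zone C: N_h·S_h = 140·39.28 = 5499.20
  stratum Zone D: N_h·S_h = 480·15.03 = 7214.40
Σ N_h S_h = 15789.00
n for stratum Zone B = 246·1432.00/15789.00 = 22.311 → 22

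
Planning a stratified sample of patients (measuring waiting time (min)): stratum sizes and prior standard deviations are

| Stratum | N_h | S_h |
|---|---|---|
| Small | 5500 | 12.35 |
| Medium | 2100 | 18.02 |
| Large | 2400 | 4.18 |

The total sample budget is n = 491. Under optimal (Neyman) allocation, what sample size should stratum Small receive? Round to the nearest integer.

Neyman allocation: n_h = n · N_h S_h / Σ N_i S_i, with n = 491.
  stratum Small: N_h·S_h = 5500·12.35 = 67925.00
  stratum Medium: N_h·S_h = 2100·18.02 = 37842.00
  stratum Large: N_h·S_h = 2400·4.18 = 10032.00
Σ N_h S_h = 115799.00
n for stratum Small = 491·67925.00/115799.00 = 288.009 → 288

288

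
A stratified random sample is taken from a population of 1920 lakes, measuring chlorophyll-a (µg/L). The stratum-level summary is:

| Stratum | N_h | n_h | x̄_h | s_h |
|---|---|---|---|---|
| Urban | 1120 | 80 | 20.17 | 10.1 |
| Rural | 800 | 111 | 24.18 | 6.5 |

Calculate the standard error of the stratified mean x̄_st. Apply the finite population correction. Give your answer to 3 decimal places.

SE(x̄_st) ≈ 0.678

V̂(x̄_st) = Σ W_h² (1 − n_h/N_h) s_h²/n_h, with W_h = N_h/N and N = 1920:
  stratum Urban: (1120/1920)²·(1 − 80/1120)·10.1²/80 = 0.402904
  stratum Rural: (800/1920)²·(1 − 111/800)·6.5²/111 = 0.0569129
V̂(x̄_st) = 0.459817
SE(x̄_st) = √0.459817 = 0.678098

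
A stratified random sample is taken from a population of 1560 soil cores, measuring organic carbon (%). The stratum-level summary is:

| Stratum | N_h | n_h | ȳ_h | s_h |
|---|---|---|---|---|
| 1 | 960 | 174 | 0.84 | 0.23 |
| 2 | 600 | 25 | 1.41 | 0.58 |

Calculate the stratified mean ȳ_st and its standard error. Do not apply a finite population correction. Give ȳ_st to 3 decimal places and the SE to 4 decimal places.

ȳ_st = Σ W_h ȳ_h = (960·0.84 + 600·1.41)/1560 = 1.05923
V̂(ȳ_st) = Σ W_h² s_h²/n_h, with W_h = N_h/N and N = 1560:
  stratum 1: (960/1560)²·0.23²/174 = 0.000115133
  stratum 2: (600/1560)²·0.58²/25 = 0.00199053
V̂(ȳ_st) = 0.00210567
SE(ȳ_st) = √0.00210567 = 0.0458875

ȳ_st ≈ 1.059, SE ≈ 0.0459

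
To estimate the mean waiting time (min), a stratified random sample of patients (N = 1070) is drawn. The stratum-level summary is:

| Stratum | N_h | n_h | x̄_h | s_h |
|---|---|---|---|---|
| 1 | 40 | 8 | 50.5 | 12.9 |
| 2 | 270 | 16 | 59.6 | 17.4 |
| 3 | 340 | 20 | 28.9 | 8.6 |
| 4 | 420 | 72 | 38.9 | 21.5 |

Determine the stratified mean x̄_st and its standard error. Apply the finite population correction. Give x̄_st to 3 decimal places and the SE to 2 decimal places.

x̄_st = Σ W_h x̄_h = (40·50.5 + 270·59.6 + 340·28.9 + 420·38.9)/1070 = 41.37944
V̂(x̄_st) = Σ W_h² (1 − n_h/N_h) s_h²/n_h, with W_h = N_h/N and N = 1070:
  stratum 1: (40/1070)²·(1 − 8/40)·12.9²/8 = 0.0232558
  stratum 2: (270/1070)²·(1 − 16/270)·17.4²/16 = 1.13347
  stratum 3: (340/1070)²·(1 − 20/340)·8.6²/20 = 0.351421
  stratum 4: (420/1070)²·(1 − 72/420)·21.5²/72 = 0.819607
V̂(x̄_st) = 2.32775
SE(x̄_st) = √2.32775 = 1.5257

x̄_st ≈ 41.379, SE ≈ 1.53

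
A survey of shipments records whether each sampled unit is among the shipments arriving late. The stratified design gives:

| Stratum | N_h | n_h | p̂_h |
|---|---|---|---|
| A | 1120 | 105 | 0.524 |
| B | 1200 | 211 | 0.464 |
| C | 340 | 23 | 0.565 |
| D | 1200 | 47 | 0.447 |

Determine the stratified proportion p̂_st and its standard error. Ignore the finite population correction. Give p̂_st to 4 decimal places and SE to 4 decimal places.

N = 3860; stratum weights W_h = N_h/N.
p̂_st = Σ W_h p̂_h = (1120·0.524 + 1200·0.464 + 340·0.565 + 1200·0.447)/3860 = 0.48502
V̂(p̂_st) = Σ W_h² p̂_h(1−p̂_h)/(n_h−1):
  stratum A: (1120/3860)²·0.524·0.476/104 = 0.000201914
  stratum B: (1200/3860)²·0.464·0.536/210 = 0.000114459
  stratum C: (340/3860)²·0.565·0.435/22 = 8.66759e-05
  stratum D: (1200/3860)²·0.447·0.553/46 = 0.000519353
V̂(p̂_st) = 0.000922402; SE = √V̂ = 0.0303711

p̂_st ≈ 0.4850, SE ≈ 0.0304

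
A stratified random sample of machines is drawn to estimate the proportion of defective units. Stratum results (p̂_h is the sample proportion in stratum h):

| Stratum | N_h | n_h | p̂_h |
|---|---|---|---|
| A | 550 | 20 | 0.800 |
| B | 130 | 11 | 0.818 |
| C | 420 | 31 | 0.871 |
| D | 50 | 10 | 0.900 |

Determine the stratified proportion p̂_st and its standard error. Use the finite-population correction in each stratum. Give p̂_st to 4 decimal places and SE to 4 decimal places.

p̂_st ≈ 0.8323, SE ≈ 0.0501

N = 1150; stratum weights W_h = N_h/N.
p̂_st = Σ W_h p̂_h = (550·0.800 + 130·0.818 + 420·0.871 + 50·0.900)/1150 = 0.83231
V̂(p̂_st) = Σ W_h² (1 − n_h/N_h) p̂_h(1−p̂_h)/(n_h−1):
  stratum A: (550/1150)²·(1 − 20/550)·0.800·0.200/19 = 0.00185613
  stratum B: (130/1150)²·(1 − 11/130)·0.818·0.182/10 = 0.000174148
  stratum C: (420/1150)²·(1 − 31/420)·0.871·0.129/30 = 0.00046269
  stratum D: (50/1150)²·(1 − 10/50)·0.900·0.100/9 = 1.51229e-05
V̂(p̂_st) = 0.00250809; SE = √V̂ = 0.0500809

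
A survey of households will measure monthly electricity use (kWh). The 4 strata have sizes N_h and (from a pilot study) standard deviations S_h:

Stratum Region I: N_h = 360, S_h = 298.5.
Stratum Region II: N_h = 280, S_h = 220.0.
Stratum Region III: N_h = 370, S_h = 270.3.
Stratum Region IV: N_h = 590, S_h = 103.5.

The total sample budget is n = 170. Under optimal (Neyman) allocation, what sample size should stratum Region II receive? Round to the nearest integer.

Neyman allocation: n_h = n · N_h S_h / Σ N_i S_i, with n = 170.
  stratum Region I: N_h·S_h = 360·298.5 = 107460.00
  stratum Region II: N_h·S_h = 280·220.0 = 61600.00
  stratum Region III: N_h·S_h = 370·270.3 = 100011.00
  stratum Region IV: N_h·S_h = 590·103.5 = 61065.00
Σ N_h S_h = 330136.00
n for stratum Region II = 170·61600.00/330136.00 = 31.720 → 32

32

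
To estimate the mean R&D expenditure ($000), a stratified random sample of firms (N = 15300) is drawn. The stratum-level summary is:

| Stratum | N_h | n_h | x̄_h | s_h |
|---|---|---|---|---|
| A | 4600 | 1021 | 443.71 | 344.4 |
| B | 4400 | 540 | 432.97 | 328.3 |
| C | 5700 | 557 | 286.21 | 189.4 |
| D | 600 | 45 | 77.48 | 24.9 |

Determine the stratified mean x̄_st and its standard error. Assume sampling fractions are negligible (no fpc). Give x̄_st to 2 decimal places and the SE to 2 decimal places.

x̄_st = Σ W_h x̄_h = (4600·443.71 + 4400·432.97 + 5700·286.21 + 600·77.48)/15300 = 367.58294
V̂(x̄_st) = Σ W_h² s_h²/n_h, with W_h = N_h/N and N = 15300:
  stratum A: (4600/15300)²·344.4²/1021 = 10.5011
  stratum B: (4400/15300)²·328.3²/540 = 16.5071
  stratum C: (5700/15300)²·189.4²/557 = 8.93864
  stratum D: (600/15300)²·24.9²/45 = 0.0211888
V̂(x̄_st) = 35.968
SE(x̄_st) = √35.968 = 5.99733

x̄_st ≈ 367.58, SE ≈ 6.00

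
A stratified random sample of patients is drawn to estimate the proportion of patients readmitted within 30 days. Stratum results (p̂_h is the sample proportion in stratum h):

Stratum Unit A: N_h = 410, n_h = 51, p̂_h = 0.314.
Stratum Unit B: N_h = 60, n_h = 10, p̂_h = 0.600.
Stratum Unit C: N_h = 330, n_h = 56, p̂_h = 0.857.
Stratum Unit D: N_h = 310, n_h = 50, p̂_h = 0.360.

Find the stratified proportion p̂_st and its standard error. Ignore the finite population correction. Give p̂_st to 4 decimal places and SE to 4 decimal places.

p̂_st ≈ 0.5037, SE ≈ 0.0351

N = 1110; stratum weights W_h = N_h/N.
p̂_st = Σ W_h p̂_h = (410·0.314 + 60·0.600 + 330·0.857 + 310·0.360)/1110 = 0.50374
V̂(p̂_st) = Σ W_h² p̂_h(1−p̂_h)/(n_h−1):
  stratum Unit A: (410/1110)²·0.314·0.686/50 = 0.000587767
  stratum Unit B: (60/1110)²·0.600·0.400/9 = 7.79158e-05
  stratum Unit C: (330/1110)²·0.857·0.143/55 = 0.000196941
  stratum Unit D: (310/1110)²·0.360·0.640/49 = 0.000366745
V̂(p̂_st) = 0.00122937; SE = √V̂ = 0.0350624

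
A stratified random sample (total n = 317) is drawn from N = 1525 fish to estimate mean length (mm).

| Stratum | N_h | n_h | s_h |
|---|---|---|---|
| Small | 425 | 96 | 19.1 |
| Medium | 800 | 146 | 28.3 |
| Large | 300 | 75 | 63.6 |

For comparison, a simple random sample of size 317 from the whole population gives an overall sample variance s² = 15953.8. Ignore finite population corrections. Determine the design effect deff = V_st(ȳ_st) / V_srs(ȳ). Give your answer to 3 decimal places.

deff ≈ 0.077

V̂(ȳ_st) = Σ W_h² s_h²/n_h, with W_h = N_h/N and N = 1525:
  stratum Small: (425/1525)²·19.1²/96 = 0.295144
  stratum Medium: (800/1525)²·28.3²/146 = 1.50959
  stratum Large: (300/1525)²·63.6²/75 = 2.08716
V_st = 3.8919
V_srs = s²/n = 15953.8/317 = 50.3274
deff = V_st / V_srs = 3.8919/50.3274 = 0.0773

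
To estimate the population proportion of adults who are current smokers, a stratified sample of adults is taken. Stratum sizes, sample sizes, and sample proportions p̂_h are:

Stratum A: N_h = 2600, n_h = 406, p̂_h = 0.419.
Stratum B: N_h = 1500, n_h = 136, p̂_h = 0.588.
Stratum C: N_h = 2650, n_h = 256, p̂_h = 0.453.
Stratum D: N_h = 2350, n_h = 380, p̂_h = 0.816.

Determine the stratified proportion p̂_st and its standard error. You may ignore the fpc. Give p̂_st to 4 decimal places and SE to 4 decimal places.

p̂_st ≈ 0.5593, SE ≈ 0.0144

N = 9100; stratum weights W_h = N_h/N.
p̂_st = Σ W_h p̂_h = (2600·0.419 + 1500·0.588 + 2650·0.453 + 2350·0.816)/9100 = 0.55928
V̂(p̂_st) = Σ W_h² p̂_h(1−p̂_h)/(n_h−1):
  stratum A: (2600/9100)²·0.419·0.581/405 = 4.90681e-05
  stratum B: (1500/9100)²·0.588·0.412/135 = 4.87574e-05
  stratum C: (2650/9100)²·0.453·0.547/255 = 8.24051e-05
  stratum D: (2350/9100)²·0.816·0.184/379 = 2.64193e-05
V̂(p̂_st) = 0.00020665; SE = √V̂ = 0.0143753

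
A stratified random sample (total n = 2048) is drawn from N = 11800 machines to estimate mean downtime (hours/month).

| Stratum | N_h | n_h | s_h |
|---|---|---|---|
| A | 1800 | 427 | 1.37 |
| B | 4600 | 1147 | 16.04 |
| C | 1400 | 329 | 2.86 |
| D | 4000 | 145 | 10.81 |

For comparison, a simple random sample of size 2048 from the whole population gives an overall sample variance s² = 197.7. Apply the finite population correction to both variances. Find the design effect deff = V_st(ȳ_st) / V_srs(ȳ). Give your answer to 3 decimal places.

deff ≈ 1.444

V̂(ȳ_st) = Σ W_h² (1 − n_h/N_h) s_h²/n_h, with W_h = N_h/N and N = 11800:
  stratum A: (1800/11800)²·(1 − 427/1800)·1.37²/427 = 7.80175e-05
  stratum B: (4600/11800)²·(1 − 1147/4600)·16.04²/1147 = 0.025588
  stratum C: (1400/11800)²·(1 − 329/1400)·2.86²/329 = 0.000267725
  stratum D: (4000/11800)²·(1 − 145/4000)·10.81²/145 = 0.0892491
V_st = 0.115183
V_srs = (1 − 2048/11800)·197.7/2048 = 0.079779
deff = V_st / V_srs = 0.115183/0.079779 = 1.4438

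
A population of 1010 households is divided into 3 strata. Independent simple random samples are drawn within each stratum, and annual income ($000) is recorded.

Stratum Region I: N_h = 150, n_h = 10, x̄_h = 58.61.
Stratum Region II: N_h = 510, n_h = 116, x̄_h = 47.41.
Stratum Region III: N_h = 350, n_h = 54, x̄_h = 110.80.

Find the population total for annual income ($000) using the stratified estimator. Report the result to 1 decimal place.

τ̂_st = Σ N_h x̄_h = 150·58.61 + 510·47.41 + 350·110.80 = 71750.6

τ̂_st ≈ 71750.6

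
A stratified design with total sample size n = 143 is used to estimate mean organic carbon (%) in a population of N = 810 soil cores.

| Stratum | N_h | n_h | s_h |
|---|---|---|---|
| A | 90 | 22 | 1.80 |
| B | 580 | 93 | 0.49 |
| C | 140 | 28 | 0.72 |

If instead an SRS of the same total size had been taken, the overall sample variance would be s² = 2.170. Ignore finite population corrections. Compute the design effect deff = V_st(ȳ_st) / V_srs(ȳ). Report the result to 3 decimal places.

V̂(ȳ_st) = Σ W_h² s_h²/n_h, with W_h = N_h/N and N = 810:
  stratum A: (90/810)²·1.80²/22 = 0.00181818
  stratum B: (580/810)²·0.49²/93 = 0.00132372
  stratum C: (140/810)²·0.72²/28 = 0.000553086
V_st = 0.00369499
V_srs = s²/n = 2.170/143 = 0.0151748
deff = V_st / V_srs = 0.00369499/0.0151748 = 0.2435

deff ≈ 0.243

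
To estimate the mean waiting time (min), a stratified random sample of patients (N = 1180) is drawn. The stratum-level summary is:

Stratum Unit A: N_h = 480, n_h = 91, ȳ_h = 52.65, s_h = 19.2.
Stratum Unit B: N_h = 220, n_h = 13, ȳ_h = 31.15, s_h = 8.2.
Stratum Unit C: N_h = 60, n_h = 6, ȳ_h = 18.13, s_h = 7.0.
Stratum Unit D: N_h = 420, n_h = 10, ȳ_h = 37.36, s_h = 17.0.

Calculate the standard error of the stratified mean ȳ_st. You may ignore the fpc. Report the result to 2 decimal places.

SE(ȳ_st) ≈ 2.13

V̂(ȳ_st) = Σ W_h² s_h²/n_h, with W_h = N_h/N and N = 1180:
  stratum Unit A: (480/1180)²·19.2²/91 = 0.670316
  stratum Unit B: (220/1180)²·8.2²/13 = 0.17979
  stratum Unit C: (60/1180)²·7.0²/6 = 0.0211146
  stratum Unit D: (420/1180)²·17.0²/10 = 3.66128
V̂(ȳ_st) = 4.5325
SE(ȳ_st) = √4.5325 = 2.12897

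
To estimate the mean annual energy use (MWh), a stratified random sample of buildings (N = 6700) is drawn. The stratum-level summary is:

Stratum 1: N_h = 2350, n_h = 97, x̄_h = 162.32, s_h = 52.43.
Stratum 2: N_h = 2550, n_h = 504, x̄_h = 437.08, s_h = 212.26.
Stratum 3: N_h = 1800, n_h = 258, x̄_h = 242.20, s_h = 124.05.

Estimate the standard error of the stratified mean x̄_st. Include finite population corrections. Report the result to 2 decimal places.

SE(x̄_st) ≈ 4.17

V̂(x̄_st) = Σ W_h² (1 − n_h/N_h) s_h²/n_h, with W_h = N_h/N and N = 6700:
  stratum 1: (2350/6700)²·(1 − 97/2350)·52.43²/97 = 3.34247
  stratum 2: (2550/6700)²·(1 − 504/2550)·212.26²/504 = 10.3897
  stratum 3: (1800/6700)²·(1 − 258/1800)·124.05²/258 = 3.68792
V̂(x̄_st) = 17.4201
SE(x̄_st) = √17.4201 = 4.17373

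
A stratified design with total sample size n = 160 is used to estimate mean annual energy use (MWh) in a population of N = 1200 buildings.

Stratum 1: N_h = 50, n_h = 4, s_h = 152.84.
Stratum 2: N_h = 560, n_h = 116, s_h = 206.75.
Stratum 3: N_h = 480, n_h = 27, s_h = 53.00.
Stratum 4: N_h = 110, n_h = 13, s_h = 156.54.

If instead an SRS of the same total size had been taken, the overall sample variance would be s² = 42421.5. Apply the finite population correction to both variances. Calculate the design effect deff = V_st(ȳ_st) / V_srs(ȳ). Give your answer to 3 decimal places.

V̂(ȳ_st) = Σ W_h² (1 − n_h/N_h) s_h²/n_h, with W_h = N_h/N and N = 1200:
  stratum 1: (50/1200)²·(1 − 4/50)·152.84²/4 = 9.3278
  stratum 2: (560/1200)²·(1 − 116/560)·206.75²/116 = 63.627
  stratum 3: (480/1200)²·(1 − 27/480)·53.00²/27 = 15.7096
  stratum 4: (110/1200)²·(1 − 13/110)·156.54²/13 = 13.9672
V_st = 102.632
V_srs = (1 − 160/1200)·42421.5/160 = 229.783
deff = V_st / V_srs = 102.632/229.783 = 0.4466

deff ≈ 0.447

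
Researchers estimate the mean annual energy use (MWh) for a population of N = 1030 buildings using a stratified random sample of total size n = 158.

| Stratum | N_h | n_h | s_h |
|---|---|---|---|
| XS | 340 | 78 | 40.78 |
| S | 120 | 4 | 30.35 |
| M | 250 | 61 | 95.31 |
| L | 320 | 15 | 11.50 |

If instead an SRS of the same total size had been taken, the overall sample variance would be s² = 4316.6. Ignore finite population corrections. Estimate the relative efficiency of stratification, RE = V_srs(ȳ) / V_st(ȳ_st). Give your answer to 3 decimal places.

V̂(ȳ_st) = Σ W_h² s_h²/n_h, with W_h = N_h/N and N = 1030:
  stratum XS: (340/1030)²·40.78²/78 = 2.32318
  stratum S: (120/1030)²·30.35²/4 = 3.12569
  stratum M: (250/1030)²·95.31²/61 = 8.77309
  stratum L: (320/1030)²·11.50²/15 = 0.851001
V_st = 15.073
V_srs = s²/n = 4316.6/158 = 27.3203
Relative efficiency = V_srs / V_st = 27.3203/15.073 = 1.8125

RE ≈ 1.813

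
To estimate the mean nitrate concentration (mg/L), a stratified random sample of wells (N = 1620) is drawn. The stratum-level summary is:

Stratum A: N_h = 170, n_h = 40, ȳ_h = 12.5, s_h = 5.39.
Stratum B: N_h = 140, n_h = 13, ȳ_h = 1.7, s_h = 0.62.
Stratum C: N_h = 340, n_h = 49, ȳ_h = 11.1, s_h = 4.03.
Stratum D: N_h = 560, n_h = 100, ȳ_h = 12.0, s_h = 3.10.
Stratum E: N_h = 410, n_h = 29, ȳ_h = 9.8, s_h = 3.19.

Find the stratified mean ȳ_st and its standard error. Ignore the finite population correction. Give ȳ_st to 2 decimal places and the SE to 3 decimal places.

ȳ_st = Σ W_h ȳ_h = (170·12.5 + 140·1.7 + 340·11.1 + 560·12.0 + 410·9.8)/1620 = 10.41667
V̂(ȳ_st) = Σ W_h² s_h²/n_h, with W_h = N_h/N and N = 1620:
  stratum A: (170/1620)²·5.39²/40 = 0.00799807
  stratum B: (140/1620)²·0.62²/13 = 0.000220834
  stratum C: (340/1620)²·4.03²/49 = 0.0145996
  stratum D: (560/1620)²·3.10²/100 = 0.0114834
  stratum E: (410/1620)²·3.19²/29 = 0.0224761
V̂(ȳ_st) = 0.056778
SE(ȳ_st) = √0.056778 = 0.238281

ȳ_st ≈ 10.42, SE ≈ 0.238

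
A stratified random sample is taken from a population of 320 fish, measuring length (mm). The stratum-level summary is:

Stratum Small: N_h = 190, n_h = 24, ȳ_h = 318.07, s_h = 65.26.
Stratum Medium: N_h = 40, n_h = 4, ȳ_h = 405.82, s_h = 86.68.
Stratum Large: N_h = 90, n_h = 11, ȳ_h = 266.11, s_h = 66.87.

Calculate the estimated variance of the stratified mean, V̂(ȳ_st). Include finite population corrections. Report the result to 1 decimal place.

V̂(ȳ_st) ≈ 109.3

V̂(ȳ_st) = Σ W_h² (1 − n_h/N_h) s_h²/n_h, with W_h = N_h/N and N = 320:
  stratum Small: (190/320)²·(1 − 24/190)·65.26²/24 = 54.6569
  stratum Medium: (40/320)²·(1 − 4/40)·86.68²/4 = 26.4144
  stratum Large: (90/320)²·(1 − 11/90)·66.87²/11 = 28.2254
V̂(ȳ_st) = 109.297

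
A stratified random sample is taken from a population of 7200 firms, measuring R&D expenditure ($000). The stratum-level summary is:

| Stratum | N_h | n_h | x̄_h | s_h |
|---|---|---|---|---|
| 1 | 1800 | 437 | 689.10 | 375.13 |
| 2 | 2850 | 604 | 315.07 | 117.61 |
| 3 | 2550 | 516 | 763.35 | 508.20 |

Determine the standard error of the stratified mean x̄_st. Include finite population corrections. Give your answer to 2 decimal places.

V̂(x̄_st) = Σ W_h² (1 − n_h/N_h) s_h²/n_h, with W_h = N_h/N and N = 7200:
  stratum 1: (1800/7200)²·(1 − 437/1800)·375.13²/437 = 15.24
  stratum 2: (2850/7200)²·(1 − 604/2850)·117.61²/604 = 2.82775
  stratum 3: (2550/7200)²·(1 − 516/2550)·508.20²/516 = 50.0779
V̂(x̄_st) = 68.1456
SE(x̄_st) = √68.1456 = 8.25504

SE(x̄_st) ≈ 8.26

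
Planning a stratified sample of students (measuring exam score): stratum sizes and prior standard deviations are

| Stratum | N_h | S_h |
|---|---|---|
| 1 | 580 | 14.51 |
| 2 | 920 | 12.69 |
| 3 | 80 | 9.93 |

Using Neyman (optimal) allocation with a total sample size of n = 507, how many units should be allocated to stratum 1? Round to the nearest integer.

Neyman allocation: n_h = n · N_h S_h / Σ N_i S_i, with n = 507.
  stratum 1: N_h·S_h = 580·14.51 = 8415.80
  stratum 2: N_h·S_h = 920·12.69 = 11674.80
  stratum 3: N_h·S_h = 80·9.93 = 794.40
Σ N_h S_h = 20885.00
n for stratum 1 = 507·8415.80/20885.00 = 204.300 → 204

204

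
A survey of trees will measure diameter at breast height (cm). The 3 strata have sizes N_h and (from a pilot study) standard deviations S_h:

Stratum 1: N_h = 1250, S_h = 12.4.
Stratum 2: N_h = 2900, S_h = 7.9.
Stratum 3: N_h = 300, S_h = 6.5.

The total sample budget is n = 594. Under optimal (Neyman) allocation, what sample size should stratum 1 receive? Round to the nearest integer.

228

Neyman allocation: n_h = n · N_h S_h / Σ N_i S_i, with n = 594.
  stratum 1: N_h·S_h = 1250·12.4 = 15500.00
  stratum 2: N_h·S_h = 2900·7.9 = 22910.00
  stratum 3: N_h·S_h = 300·6.5 = 1950.00
Σ N_h S_h = 40360.00
n for stratum 1 = 594·15500.00/40360.00 = 228.122 → 228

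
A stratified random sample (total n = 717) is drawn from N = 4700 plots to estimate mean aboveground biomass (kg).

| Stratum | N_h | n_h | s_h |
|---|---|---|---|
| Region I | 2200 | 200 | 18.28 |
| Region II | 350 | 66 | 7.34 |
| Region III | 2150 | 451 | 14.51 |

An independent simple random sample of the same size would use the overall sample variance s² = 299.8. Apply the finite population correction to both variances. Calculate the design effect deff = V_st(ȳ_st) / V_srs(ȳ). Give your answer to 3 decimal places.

deff ≈ 1.167

V̂(ȳ_st) = Σ W_h² (1 − n_h/N_h) s_h²/n_h, with W_h = N_h/N and N = 4700:
  stratum Region I: (2200/4700)²·(1 − 200/2200)·18.28²/200 = 0.332797
  stratum Region II: (350/4700)²·(1 − 66/350)·7.34²/66 = 0.00367315
  stratum Region III: (2150/4700)²·(1 − 451/2150)·14.51²/451 = 0.0771959
V_st = 0.413666
V_srs = (1 − 717/4700)·299.8/717 = 0.354344
deff = V_st / V_srs = 0.413666/0.354344 = 1.1674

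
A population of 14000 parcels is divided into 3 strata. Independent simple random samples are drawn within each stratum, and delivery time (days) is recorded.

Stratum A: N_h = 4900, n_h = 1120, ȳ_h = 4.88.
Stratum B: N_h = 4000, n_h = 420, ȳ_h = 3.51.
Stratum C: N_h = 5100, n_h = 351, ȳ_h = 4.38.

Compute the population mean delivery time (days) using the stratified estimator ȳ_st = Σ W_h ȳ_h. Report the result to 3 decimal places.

ȳ_st ≈ 4.306

N = Σ N_h = 14000. Stratum weights W_h = N_h/N.
ȳ_st = (4900·4.88 + 4000·3.51 + 5100·4.38) / 14000 = 4.30643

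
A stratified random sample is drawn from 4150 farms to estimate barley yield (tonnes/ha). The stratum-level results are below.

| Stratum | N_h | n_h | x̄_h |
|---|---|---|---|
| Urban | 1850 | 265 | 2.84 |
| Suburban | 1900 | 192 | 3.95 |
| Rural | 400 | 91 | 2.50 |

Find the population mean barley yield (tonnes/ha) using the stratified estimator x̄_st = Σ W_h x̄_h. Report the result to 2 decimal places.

N = Σ N_h = 4150. Stratum weights W_h = N_h/N.
x̄_st = (1850·2.84 + 1900·3.95 + 400·2.50) / 4150 = 3.3154

x̄_st ≈ 3.32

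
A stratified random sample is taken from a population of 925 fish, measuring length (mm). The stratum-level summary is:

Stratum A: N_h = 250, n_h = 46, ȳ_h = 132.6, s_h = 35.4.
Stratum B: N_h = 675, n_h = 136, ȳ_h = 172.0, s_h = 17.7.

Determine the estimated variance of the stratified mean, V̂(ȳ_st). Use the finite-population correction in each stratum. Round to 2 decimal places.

V̂(ȳ_st) = Σ W_h² (1 − n_h/N_h) s_h²/n_h, with W_h = N_h/N and N = 925:
  stratum A: (250/925)²·(1 − 46/250)·35.4²/46 = 1.62381
  stratum B: (675/925)²·(1 − 136/675)·17.7²/136 = 0.979528
V̂(ȳ_st) = 2.60334

V̂(ȳ_st) ≈ 2.60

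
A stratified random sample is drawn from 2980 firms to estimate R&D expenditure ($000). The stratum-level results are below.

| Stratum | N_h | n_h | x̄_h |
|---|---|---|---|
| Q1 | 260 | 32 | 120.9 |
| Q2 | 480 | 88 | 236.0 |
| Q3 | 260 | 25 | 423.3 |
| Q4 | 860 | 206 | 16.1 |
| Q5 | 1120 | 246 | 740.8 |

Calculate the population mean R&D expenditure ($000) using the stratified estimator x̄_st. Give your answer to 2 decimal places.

N = Σ N_h = 2980. Stratum weights W_h = N_h/N.
x̄_st = (260·120.9 + 480·236.0 + 260·423.3 + 860·16.1 + 1120·740.8) / 2980 = 368.5617

x̄_st ≈ 368.56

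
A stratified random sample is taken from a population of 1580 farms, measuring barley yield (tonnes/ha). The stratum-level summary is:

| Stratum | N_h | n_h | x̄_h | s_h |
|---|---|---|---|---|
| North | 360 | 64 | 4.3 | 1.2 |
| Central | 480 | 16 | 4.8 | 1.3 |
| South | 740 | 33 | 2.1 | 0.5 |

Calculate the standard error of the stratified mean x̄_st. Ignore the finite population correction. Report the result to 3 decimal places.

SE(x̄_st) ≈ 0.112

V̂(x̄_st) = Σ W_h² s_h²/n_h, with W_h = N_h/N and N = 1580:
  stratum North: (360/1580)²·1.2²/64 = 0.00116808
  stratum Central: (480/1580)²·1.3²/16 = 0.00974844
  stratum South: (740/1580)²·0.5²/33 = 0.00166179
V̂(x̄_st) = 0.0125783
SE(x̄_st) = √0.0125783 = 0.112153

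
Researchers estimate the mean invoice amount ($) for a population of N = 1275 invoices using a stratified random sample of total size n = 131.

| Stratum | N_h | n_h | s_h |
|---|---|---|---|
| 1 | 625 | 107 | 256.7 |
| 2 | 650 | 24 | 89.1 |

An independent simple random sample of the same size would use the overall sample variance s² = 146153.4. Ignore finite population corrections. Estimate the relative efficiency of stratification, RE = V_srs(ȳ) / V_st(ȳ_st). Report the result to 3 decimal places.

V̂(ȳ_st) = Σ W_h² s_h²/n_h, with W_h = N_h/N and N = 1275:
  stratum 1: (625/1275)²·256.7²/107 = 147.982
  stratum 2: (650/1275)²·89.1²/24 = 85.9707
V_st = 233.952
V_srs = s²/n = 146153.4/131 = 1115.67
Relative efficiency = V_srs / V_st = 1115.67/233.952 = 4.7688

RE ≈ 4.769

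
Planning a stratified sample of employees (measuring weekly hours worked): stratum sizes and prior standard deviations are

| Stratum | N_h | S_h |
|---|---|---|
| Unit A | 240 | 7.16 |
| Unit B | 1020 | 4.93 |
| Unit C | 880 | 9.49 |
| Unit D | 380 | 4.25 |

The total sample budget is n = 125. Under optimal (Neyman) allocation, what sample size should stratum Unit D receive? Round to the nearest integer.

Neyman allocation: n_h = n · N_h S_h / Σ N_i S_i, with n = 125.
  stratum Unit A: N_h·S_h = 240·7.16 = 1718.40
  stratum Unit B: N_h·S_h = 1020·4.93 = 5028.60
  stratum Unit C: N_h·S_h = 880·9.49 = 8351.20
  stratum Unit D: N_h·S_h = 380·4.25 = 1615.00
Σ N_h S_h = 16713.20
n for stratum Unit D = 125·1615.00/16713.20 = 12.079 → 12

12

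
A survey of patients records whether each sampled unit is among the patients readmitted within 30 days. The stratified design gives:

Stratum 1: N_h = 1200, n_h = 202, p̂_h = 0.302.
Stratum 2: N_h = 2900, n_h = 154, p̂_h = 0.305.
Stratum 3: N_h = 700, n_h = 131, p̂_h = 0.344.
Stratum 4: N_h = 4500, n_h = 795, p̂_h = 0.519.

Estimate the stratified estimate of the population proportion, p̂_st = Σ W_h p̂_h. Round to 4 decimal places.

p̂_st ≈ 0.4111

N = 9300; stratum weights W_h = N_h/N.
p̂_st = Σ W_h p̂_h = (1200·0.302 + 2900·0.305 + 700·0.344 + 4500·0.519)/9300 = 0.41110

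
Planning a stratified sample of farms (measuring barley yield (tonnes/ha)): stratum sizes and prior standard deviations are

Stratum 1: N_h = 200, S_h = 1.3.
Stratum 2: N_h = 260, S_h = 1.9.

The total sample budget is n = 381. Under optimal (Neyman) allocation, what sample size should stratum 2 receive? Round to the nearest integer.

Neyman allocation: n_h = n · N_h S_h / Σ N_i S_i, with n = 381.
  stratum 1: N_h·S_h = 200·1.3 = 260.00
  stratum 2: N_h·S_h = 260·1.9 = 494.00
Σ N_h S_h = 754.00
n for stratum 2 = 381·494.00/754.00 = 249.621 → 250

250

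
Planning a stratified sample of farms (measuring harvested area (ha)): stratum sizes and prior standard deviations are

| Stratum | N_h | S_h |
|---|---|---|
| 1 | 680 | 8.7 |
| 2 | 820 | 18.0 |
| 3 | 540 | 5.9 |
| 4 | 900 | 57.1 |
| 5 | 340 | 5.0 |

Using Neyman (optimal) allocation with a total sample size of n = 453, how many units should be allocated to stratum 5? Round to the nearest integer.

Neyman allocation: n_h = n · N_h S_h / Σ N_i S_i, with n = 453.
  stratum 1: N_h·S_h = 680·8.7 = 5916.00
  stratum 2: N_h·S_h = 820·18.0 = 14760.00
  stratum 3: N_h·S_h = 540·5.9 = 3186.00
  stratum 4: N_h·S_h = 900·57.1 = 51390.00
  stratum 5: N_h·S_h = 340·5.0 = 1700.00
Σ N_h S_h = 76952.00
n for stratum 5 = 453·1700.00/76952.00 = 10.008 → 10

10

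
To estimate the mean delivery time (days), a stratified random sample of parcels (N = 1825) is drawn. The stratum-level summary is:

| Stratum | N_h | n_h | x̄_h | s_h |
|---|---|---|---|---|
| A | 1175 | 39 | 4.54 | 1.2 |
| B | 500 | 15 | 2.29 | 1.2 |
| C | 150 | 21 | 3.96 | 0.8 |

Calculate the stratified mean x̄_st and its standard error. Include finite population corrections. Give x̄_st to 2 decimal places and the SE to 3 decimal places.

x̄_st ≈ 3.88, SE ≈ 0.148

x̄_st = Σ W_h x̄_h = (1175·4.54 + 500·2.29 + 150·3.96)/1825 = 3.87589
V̂(x̄_st) = Σ W_h² (1 − n_h/N_h) s_h²/n_h, with W_h = N_h/N and N = 1825:
  stratum A: (1175/1825)²·(1 − 39/1175)·1.2²/39 = 0.0147975
  stratum B: (500/1825)²·(1 − 15/500)·1.2²/15 = 0.00698968
  stratum C: (150/1825)²·(1 − 21/150)·0.8²/21 = 0.000177058
V̂(x̄_st) = 0.0219642
SE(x̄_st) = √0.0219642 = 0.148203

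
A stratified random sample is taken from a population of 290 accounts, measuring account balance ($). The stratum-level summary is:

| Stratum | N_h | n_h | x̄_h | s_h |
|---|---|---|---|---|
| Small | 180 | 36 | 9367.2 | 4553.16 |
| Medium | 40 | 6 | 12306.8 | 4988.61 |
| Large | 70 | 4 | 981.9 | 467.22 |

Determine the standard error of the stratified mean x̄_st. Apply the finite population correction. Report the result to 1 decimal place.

SE(x̄_st) ≈ 497.6

V̂(x̄_st) = Σ W_h² (1 − n_h/N_h) s_h²/n_h, with W_h = N_h/N and N = 290:
  stratum Small: (180/290)²·(1 − 36/180)·4553.16²/36 = 177485
  stratum Medium: (40/290)²·(1 − 6/40)·4988.61²/6 = 67073.5
  stratum Large: (70/290)²·(1 − 4/70)·467.22²/4 = 2997.98
V̂(x̄_st) = 247557
SE(x̄_st) = √247557 = 497.551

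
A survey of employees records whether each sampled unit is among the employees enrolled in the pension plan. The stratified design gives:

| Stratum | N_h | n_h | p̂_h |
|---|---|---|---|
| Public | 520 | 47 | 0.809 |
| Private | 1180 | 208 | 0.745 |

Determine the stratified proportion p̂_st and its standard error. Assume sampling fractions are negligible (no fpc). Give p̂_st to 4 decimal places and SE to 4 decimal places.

p̂_st ≈ 0.7646, SE ≈ 0.0275

N = 1700; stratum weights W_h = N_h/N.
p̂_st = Σ W_h p̂_h = (520·0.809 + 1180·0.745)/1700 = 0.76458
V̂(p̂_st) = Σ W_h² p̂_h(1−p̂_h)/(n_h−1):
  stratum Public: (520/1700)²·0.809·0.191/46 = 0.000314292
  stratum Private: (1180/1700)²·0.745·0.255/207 = 0.000442173
V̂(p̂_st) = 0.000756465; SE = √V̂ = 0.0275039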